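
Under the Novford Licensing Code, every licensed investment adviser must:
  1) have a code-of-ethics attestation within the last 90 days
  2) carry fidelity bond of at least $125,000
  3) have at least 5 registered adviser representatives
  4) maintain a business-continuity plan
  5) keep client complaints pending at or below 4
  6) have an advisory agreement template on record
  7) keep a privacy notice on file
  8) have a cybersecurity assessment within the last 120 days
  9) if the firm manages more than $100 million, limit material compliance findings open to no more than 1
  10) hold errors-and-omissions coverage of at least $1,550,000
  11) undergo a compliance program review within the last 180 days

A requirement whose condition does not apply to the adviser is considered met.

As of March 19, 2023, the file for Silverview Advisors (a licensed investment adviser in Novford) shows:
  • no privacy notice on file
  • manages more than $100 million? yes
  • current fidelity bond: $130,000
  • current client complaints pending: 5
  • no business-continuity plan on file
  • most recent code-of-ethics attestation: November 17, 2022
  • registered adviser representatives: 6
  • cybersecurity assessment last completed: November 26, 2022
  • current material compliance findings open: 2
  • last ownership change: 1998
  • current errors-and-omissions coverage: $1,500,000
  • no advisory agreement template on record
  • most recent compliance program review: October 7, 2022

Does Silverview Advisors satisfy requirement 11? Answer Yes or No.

11. compliance program review 163 days ago vs limit 180 → met

Yes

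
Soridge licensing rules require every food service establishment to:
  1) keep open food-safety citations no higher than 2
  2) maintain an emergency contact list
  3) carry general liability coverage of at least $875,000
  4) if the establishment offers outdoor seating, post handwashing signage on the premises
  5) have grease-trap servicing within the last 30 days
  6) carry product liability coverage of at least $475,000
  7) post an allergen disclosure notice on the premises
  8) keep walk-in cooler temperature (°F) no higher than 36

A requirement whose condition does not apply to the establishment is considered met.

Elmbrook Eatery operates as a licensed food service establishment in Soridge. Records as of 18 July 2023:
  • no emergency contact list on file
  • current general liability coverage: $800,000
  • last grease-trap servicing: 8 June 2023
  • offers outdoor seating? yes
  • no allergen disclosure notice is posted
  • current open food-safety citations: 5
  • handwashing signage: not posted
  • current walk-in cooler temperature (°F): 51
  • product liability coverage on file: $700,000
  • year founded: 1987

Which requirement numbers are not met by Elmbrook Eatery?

1. open food-safety citations 5 > 2 → not met
2. emergency contact list absent → not met
3. general liability coverage $800,000 < $875,000 → not met
4. condition 'offers outdoor seating' holds; handwashing signage absent → not met
5. grease-trap servicing 40 days ago vs limit 30 → not met
6. product liability coverage $700,000 ≥ $475,000 → met
7. allergen disclosure notice absent → not met
8. walk-in cooler temperature (°F) 51 > 36 → not met
Not met: 1, 2, 3, 4, 5, 7, 8

1, 2, 3, 4, 5, 7, 8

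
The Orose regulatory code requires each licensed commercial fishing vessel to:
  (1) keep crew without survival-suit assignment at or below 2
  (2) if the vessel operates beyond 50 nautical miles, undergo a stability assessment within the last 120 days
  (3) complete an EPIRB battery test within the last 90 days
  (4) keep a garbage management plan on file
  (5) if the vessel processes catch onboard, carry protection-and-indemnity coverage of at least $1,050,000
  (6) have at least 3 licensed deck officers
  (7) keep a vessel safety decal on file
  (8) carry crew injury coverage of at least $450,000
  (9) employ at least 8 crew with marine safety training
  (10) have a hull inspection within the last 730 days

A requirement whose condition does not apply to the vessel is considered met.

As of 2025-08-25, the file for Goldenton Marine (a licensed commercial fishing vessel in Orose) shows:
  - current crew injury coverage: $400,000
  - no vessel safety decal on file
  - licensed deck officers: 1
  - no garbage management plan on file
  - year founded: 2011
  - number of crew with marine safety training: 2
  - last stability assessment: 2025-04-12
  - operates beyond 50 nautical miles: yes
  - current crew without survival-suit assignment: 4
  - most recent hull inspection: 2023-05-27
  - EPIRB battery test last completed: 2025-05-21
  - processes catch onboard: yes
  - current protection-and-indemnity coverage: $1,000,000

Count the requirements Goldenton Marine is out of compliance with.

1. crew without survival-suit assignment 4 > 2 → not met
2. condition 'operates beyond 50 nautical miles' holds; stability assessment 135 days ago vs limit 120 → not met
3. EPIRB battery test 96 days ago vs limit 90 → not met
4. garbage management plan absent → not met
5. condition 'processes catch onboard' holds; protection-and-indemnity coverage $1,000,000 < $1,050,000 → not met
6. licensed deck officers 1 < 3 → not met
7. vessel safety decal absent → not met
8. crew injury coverage $400,000 < $450,000 → not met
9. crew with marine safety training 2 < 8 → not met
10. hull inspection 821 days ago vs limit 730 → not met
Not met: 10 of 10

10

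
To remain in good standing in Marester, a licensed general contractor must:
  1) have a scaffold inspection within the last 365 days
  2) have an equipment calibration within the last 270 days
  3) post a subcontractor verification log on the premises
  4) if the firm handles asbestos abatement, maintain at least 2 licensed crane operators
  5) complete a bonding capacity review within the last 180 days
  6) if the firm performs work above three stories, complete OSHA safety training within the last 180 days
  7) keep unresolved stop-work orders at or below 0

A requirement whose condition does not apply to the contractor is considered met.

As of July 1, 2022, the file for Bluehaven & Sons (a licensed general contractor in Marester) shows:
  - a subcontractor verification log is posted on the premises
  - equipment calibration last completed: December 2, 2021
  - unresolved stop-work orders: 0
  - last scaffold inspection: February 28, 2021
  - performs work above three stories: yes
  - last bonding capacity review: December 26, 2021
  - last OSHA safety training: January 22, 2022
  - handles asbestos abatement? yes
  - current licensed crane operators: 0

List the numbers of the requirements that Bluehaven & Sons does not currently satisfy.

1. scaffold inspection 488 days ago vs limit 365 → not met
2. equipment calibration 211 days ago vs limit 270 → met
3. subcontractor verification log present → met
4. condition 'handles asbestos abatement' holds; licensed crane operators 0 < 2 → not met
5. bonding capacity review 187 days ago vs limit 180 → not met
6. condition 'performs work above three stories' holds; OSHA safety training 160 days ago vs limit 180 → met
7. unresolved stop-work orders 0 ≤ 0 → met
Not met: 1, 4, 5

1, 4, 5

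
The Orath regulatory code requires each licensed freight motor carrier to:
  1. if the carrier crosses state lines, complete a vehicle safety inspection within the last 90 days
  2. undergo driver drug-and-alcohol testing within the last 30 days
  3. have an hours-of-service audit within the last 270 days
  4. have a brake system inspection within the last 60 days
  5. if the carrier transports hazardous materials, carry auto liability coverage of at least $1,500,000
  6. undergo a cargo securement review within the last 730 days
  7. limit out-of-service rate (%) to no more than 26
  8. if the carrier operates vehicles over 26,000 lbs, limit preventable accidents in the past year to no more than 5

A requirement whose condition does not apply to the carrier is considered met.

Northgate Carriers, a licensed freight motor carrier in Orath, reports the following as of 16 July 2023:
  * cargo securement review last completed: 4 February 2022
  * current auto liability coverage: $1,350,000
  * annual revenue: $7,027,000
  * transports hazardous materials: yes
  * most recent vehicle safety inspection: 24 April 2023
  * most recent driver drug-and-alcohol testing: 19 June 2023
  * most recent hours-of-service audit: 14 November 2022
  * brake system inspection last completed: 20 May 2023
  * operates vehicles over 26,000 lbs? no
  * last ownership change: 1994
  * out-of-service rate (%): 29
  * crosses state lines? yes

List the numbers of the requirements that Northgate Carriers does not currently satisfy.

5, 7

1. condition 'crosses state lines' holds; vehicle safety inspection 83 days ago vs limit 90 → met
2. driver drug-and-alcohol testing 27 days ago vs limit 30 → met
3. hours-of-service audit 244 days ago vs limit 270 → met
4. brake system inspection 57 days ago vs limit 60 → met
5. condition 'transports hazardous materials' holds; auto liability coverage $1,350,000 < $1,500,000 → not met
6. cargo securement review 527 days ago vs limit 730 → met
7. out-of-service rate (%) 29 > 26 → not met
8. condition 'operates vehicles over 26,000 lbs' does not hold → requirement n/a → met
Not met: 5, 7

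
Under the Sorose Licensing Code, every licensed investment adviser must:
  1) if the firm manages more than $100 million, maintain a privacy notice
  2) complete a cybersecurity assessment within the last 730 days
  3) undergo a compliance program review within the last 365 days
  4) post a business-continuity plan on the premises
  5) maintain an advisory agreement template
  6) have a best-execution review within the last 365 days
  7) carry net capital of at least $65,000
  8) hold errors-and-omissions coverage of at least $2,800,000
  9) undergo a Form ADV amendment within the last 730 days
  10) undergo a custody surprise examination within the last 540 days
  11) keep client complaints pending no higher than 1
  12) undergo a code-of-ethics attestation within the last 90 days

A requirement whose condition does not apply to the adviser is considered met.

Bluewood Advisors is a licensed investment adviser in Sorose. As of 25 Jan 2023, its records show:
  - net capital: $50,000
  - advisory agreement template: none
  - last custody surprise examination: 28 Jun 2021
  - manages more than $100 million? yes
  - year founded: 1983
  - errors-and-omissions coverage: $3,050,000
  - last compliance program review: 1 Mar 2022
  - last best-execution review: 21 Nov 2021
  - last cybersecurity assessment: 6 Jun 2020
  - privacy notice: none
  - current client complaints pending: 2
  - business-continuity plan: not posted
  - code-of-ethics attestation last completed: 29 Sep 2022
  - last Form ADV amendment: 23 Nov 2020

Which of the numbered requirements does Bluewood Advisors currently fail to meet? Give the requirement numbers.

1. condition 'manages more than $100 million' holds; privacy notice absent → not met
2. cybersecurity assessment 963 days ago vs limit 730 → not met
3. compliance program review 330 days ago vs limit 365 → met
4. business-continuity plan absent → not met
5. advisory agreement template absent → not met
6. best-execution review 430 days ago vs limit 365 → not met
7. net capital $50,000 < $65,000 → not met
8. errors-and-omissions coverage $3,050,000 ≥ $2,800,000 → met
9. Form ADV amendment 793 days ago vs limit 730 → not met
10. custody surprise examination 576 days ago vs limit 540 → not met
11. client complaints pending 2 > 1 → not met
12. code-of-ethics attestation 118 days ago vs limit 90 → not met
Not met: 1, 2, 4, 5, 6, 7, 9, 10, 11, 12

1, 2, 4, 5, 6, 7, 9, 10, 11, 12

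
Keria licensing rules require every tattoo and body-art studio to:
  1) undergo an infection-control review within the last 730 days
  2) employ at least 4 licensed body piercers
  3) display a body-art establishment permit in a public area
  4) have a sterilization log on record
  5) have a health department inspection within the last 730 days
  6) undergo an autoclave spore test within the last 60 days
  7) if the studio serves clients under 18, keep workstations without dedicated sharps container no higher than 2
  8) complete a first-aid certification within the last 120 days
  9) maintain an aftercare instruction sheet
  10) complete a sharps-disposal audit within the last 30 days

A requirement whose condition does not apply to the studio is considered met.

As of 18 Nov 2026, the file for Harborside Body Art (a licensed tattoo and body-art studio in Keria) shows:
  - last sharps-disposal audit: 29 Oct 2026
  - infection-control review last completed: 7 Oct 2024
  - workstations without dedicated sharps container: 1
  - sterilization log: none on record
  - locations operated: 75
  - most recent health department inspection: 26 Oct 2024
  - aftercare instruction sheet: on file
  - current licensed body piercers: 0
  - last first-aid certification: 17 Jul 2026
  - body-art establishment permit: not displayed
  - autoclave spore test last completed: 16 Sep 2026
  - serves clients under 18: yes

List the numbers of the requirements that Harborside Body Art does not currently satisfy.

1, 2, 3, 4, 5, 6, 8

1. infection-control review 772 days ago vs limit 730 → not met
2. licensed body piercers 0 < 4 → not met
3. body-art establishment permit absent → not met
4. sterilization log absent → not met
5. health department inspection 753 days ago vs limit 730 → not met
6. autoclave spore test 63 days ago vs limit 60 → not met
7. condition 'serves clients under 18' holds; workstations without dedicated sharps container 1 ≤ 2 → met
8. first-aid certification 124 days ago vs limit 120 → not met
9. aftercare instruction sheet present → met
10. sharps-disposal audit 20 days ago vs limit 30 → met
Not met: 1, 2, 3, 4, 5, 6, 8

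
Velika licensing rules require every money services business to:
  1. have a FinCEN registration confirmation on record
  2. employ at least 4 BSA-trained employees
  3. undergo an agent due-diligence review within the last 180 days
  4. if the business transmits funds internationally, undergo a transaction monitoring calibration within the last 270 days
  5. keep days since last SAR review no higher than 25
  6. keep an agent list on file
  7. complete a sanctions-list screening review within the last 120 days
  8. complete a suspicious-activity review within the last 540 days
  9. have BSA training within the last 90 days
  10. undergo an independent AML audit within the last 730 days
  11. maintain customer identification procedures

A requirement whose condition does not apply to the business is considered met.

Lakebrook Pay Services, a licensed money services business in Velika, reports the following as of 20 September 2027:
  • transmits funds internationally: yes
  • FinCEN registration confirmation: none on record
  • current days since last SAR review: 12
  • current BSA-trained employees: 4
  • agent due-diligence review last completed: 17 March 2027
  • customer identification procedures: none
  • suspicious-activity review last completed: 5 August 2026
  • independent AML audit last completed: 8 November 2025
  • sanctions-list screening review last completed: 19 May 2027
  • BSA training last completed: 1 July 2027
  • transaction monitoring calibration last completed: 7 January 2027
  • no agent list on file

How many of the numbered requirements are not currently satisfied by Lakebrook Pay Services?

5

1. FinCEN registration confirmation absent → not met
2. BSA-trained employees 4 ≥ 4 → met
3. agent due-diligence review 187 days ago vs limit 180 → not met
4. condition 'transmits funds internationally' holds; transaction monitoring calibration 256 days ago vs limit 270 → met
5. days since last SAR review 12 ≤ 25 → met
6. agent list absent → not met
7. sanctions-list screening review 124 days ago vs limit 120 → not met
8. suspicious-activity review 411 days ago vs limit 540 → met
9. BSA training 81 days ago vs limit 90 → met
10. independent AML audit 681 days ago vs limit 730 → met
11. customer identification procedures absent → not met
Not met: 5 of 11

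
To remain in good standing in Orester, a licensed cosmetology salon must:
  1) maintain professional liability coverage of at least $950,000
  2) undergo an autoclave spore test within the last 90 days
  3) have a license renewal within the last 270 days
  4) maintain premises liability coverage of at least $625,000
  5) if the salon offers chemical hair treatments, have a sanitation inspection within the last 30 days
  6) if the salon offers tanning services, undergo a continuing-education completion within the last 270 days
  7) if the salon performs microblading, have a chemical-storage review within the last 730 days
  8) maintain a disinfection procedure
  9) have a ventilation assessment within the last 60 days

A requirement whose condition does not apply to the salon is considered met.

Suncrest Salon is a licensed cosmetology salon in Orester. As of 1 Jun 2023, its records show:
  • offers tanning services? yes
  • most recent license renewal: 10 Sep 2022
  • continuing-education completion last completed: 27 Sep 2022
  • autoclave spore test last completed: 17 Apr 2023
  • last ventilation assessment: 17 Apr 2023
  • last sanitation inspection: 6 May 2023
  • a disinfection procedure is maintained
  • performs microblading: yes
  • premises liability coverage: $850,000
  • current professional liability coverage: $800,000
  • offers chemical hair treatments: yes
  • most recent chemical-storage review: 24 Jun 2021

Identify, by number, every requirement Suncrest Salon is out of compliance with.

1. professional liability coverage $800,000 < $950,000 → not met
2. autoclave spore test 45 days ago vs limit 90 → met
3. license renewal 264 days ago vs limit 270 → met
4. premises liability coverage $850,000 ≥ $625,000 → met
5. condition 'offers chemical hair treatments' holds; sanitation inspection 26 days ago vs limit 30 → met
6. condition 'offers tanning services' holds; continuing-education completion 247 days ago vs limit 270 → met
7. condition 'performs microblading' holds; chemical-storage review 707 days ago vs limit 730 → met
8. disinfection procedure present → met
9. ventilation assessment 45 days ago vs limit 60 → met
Not met: 1

1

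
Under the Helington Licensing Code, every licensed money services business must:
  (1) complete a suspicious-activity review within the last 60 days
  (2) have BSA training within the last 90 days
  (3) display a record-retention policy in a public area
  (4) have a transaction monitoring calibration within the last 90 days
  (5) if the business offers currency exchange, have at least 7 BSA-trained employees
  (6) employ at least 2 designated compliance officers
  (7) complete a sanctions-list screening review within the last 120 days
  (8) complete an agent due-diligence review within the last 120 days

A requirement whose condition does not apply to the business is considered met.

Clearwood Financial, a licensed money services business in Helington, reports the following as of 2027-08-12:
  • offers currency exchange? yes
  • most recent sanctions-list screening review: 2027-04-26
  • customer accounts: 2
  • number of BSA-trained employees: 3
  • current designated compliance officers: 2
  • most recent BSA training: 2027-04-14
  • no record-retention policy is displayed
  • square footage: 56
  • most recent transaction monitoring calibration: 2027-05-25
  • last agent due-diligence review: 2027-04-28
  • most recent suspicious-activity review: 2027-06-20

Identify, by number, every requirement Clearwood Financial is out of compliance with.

2, 3, 5

1. suspicious-activity review 53 days ago vs limit 60 → met
2. BSA training 120 days ago vs limit 90 → not met
3. record-retention policy absent → not met
4. transaction monitoring calibration 79 days ago vs limit 90 → met
5. condition 'offers currency exchange' holds; BSA-trained employees 3 < 7 → not met
6. designated compliance officers 2 ≥ 2 → met
7. sanctions-list screening review 108 days ago vs limit 120 → met
8. agent due-diligence review 106 days ago vs limit 120 → met
Not met: 2, 3, 5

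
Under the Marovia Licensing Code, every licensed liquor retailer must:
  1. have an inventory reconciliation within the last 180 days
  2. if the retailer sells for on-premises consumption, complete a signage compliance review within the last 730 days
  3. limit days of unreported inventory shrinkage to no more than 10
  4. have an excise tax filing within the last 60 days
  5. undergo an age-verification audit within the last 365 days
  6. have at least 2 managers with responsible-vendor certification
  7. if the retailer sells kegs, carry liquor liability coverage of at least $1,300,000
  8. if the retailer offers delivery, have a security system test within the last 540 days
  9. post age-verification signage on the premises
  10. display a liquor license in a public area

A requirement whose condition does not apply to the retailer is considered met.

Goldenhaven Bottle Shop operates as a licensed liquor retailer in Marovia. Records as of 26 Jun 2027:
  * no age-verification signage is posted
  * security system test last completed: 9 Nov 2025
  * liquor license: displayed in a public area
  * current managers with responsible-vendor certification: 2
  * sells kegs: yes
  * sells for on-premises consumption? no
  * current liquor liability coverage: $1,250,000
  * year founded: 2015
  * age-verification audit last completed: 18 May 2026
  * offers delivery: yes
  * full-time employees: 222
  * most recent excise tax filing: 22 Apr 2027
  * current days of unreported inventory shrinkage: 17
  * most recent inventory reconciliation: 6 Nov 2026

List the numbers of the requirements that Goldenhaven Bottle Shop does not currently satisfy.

1. inventory reconciliation 232 days ago vs limit 180 → not met
2. condition 'sells for on-premises consumption' does not hold → requirement n/a → met
3. days of unreported inventory shrinkage 17 > 10 → not met
4. excise tax filing 65 days ago vs limit 60 → not met
5. age-verification audit 404 days ago vs limit 365 → not met
6. managers with responsible-vendor certification 2 ≥ 2 → met
7. condition 'sells kegs' holds; liquor liability coverage $1,250,000 < $1,300,000 → not met
8. condition 'offers delivery' holds; security system test 594 days ago vs limit 540 → not met
9. age-verification signage absent → not met
10. liquor license present → met
Not met: 1, 3, 4, 5, 7, 8, 9

1, 3, 4, 5, 7, 8, 9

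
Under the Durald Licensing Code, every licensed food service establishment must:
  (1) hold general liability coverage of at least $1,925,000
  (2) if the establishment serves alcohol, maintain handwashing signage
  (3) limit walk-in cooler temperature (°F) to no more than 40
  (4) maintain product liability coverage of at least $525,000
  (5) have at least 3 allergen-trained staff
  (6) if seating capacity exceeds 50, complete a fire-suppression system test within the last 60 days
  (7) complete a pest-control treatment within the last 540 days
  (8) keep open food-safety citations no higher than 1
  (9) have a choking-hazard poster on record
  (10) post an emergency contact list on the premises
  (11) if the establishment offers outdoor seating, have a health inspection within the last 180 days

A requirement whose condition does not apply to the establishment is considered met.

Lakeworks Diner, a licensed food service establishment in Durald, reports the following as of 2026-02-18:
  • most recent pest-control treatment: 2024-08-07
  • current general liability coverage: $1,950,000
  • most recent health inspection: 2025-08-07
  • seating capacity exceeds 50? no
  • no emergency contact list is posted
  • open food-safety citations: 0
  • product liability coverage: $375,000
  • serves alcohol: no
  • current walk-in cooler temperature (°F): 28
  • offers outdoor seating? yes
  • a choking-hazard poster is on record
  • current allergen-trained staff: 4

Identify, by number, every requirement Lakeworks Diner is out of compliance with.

1. general liability coverage $1,950,000 ≥ $1,925,000 → met
2. condition 'serves alcohol' does not hold → requirement n/a → met
3. walk-in cooler temperature (°F) 28 ≤ 40 → met
4. product liability coverage $375,000 < $525,000 → not met
5. allergen-trained staff 4 ≥ 3 → met
6. condition 'seating capacity exceeds 50' does not hold → requirement n/a → met
7. pest-control treatment 560 days ago vs limit 540 → not met
8. open food-safety citations 0 ≤ 1 → met
9. choking-hazard poster present → met
10. emergency contact list absent → not met
11. condition 'offers outdoor seating' holds; health inspection 195 days ago vs limit 180 → not met
Not met: 4, 7, 10, 11

4, 7, 10, 11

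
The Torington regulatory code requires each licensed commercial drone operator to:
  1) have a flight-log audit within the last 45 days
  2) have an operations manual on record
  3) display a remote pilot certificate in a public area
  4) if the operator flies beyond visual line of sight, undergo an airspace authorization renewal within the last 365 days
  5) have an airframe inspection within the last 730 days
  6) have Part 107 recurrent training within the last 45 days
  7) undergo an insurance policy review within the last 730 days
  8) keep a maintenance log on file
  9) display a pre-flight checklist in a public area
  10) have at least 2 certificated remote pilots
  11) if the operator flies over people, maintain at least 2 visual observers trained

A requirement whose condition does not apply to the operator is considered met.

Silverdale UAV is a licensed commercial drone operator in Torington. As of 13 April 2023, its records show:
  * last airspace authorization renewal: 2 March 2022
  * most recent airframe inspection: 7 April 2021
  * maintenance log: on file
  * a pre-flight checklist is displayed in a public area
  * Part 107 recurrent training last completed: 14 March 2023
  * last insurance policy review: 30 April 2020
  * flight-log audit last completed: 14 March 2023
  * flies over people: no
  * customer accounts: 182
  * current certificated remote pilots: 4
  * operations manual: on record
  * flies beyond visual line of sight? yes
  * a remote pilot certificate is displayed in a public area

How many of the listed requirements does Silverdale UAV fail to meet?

3

1. flight-log audit 30 days ago vs limit 45 → met
2. operations manual present → met
3. remote pilot certificate present → met
4. condition 'flies beyond visual line of sight' holds; airspace authorization renewal 407 days ago vs limit 365 → not met
5. airframe inspection 736 days ago vs limit 730 → not met
6. Part 107 recurrent training 30 days ago vs limit 45 → met
7. insurance policy review 1078 days ago vs limit 730 → not met
8. maintenance log present → met
9. pre-flight checklist present → met
10. certificated remote pilots 4 ≥ 2 → met
11. condition 'flies over people' does not hold → requirement n/a → met
Not met: 3 of 11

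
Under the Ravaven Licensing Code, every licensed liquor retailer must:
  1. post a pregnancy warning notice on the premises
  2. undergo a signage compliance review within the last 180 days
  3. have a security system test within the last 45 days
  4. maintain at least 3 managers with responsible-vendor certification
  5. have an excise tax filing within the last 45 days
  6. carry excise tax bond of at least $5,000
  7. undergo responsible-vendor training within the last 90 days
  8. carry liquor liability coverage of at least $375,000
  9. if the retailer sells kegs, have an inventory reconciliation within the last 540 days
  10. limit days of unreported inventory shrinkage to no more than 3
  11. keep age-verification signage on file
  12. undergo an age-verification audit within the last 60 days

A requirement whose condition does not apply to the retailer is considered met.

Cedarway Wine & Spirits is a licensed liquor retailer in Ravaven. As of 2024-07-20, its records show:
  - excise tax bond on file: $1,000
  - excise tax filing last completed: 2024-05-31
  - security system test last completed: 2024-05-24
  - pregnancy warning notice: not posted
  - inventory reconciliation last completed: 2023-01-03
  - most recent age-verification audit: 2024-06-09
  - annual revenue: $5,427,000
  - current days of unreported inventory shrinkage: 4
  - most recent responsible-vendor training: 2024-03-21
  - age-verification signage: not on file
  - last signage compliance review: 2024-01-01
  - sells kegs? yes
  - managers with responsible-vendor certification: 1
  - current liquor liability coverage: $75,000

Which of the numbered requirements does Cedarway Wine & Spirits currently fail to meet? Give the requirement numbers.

1, 2, 3, 4, 5, 6, 7, 8, 9, 10, 11

1. pregnancy warning notice absent → not met
2. signage compliance review 201 days ago vs limit 180 → not met
3. security system test 57 days ago vs limit 45 → not met
4. managers with responsible-vendor certification 1 < 3 → not met
5. excise tax filing 50 days ago vs limit 45 → not met
6. excise tax bond $1,000 < $5,000 → not met
7. responsible-vendor training 121 days ago vs limit 90 → not met
8. liquor liability coverage $75,000 < $375,000 → not met
9. condition 'sells kegs' holds; inventory reconciliation 564 days ago vs limit 540 → not met
10. days of unreported inventory shrinkage 4 > 3 → not met
11. age-verification signage absent → not met
12. age-verification audit 41 days ago vs limit 60 → met
Not met: 1, 2, 3, 4, 5, 6, 7, 8, 9, 10, 11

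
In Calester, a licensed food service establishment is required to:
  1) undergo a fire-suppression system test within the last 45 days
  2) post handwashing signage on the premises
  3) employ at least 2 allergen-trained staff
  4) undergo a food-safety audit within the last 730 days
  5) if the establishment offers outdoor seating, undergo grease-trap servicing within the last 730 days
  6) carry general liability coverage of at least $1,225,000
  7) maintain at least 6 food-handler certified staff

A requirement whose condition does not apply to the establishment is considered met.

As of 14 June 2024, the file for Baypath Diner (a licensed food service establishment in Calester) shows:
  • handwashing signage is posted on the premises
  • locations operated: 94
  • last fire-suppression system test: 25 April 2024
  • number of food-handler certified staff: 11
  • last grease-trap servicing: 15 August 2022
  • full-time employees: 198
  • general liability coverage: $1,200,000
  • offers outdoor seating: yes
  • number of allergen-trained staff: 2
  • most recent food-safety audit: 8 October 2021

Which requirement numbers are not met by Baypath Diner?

1, 4, 6

1. fire-suppression system test 50 days ago vs limit 45 → not met
2. handwashing signage present → met
3. allergen-trained staff 2 ≥ 2 → met
4. food-safety audit 980 days ago vs limit 730 → not met
5. condition 'offers outdoor seating' holds; grease-trap servicing 669 days ago vs limit 730 → met
6. general liability coverage $1,200,000 < $1,225,000 → not met
7. food-handler certified staff 11 ≥ 6 → met
Not met: 1, 4, 6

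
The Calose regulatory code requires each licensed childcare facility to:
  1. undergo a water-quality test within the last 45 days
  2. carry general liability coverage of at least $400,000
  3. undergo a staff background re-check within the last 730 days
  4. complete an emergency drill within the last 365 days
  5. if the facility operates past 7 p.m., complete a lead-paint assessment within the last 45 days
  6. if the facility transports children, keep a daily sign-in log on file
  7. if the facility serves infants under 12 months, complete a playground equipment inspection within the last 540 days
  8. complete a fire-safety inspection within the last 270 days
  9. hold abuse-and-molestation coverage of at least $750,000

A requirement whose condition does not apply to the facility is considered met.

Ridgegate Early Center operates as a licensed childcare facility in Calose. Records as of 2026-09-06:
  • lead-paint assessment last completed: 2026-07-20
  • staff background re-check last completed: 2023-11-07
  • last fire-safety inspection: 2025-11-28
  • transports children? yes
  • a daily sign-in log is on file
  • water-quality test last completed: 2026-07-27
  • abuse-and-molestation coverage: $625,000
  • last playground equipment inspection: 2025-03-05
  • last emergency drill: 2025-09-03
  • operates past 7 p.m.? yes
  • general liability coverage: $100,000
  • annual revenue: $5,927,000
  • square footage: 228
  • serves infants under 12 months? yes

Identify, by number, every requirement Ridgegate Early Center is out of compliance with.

1. water-quality test 41 days ago vs limit 45 → met
2. general liability coverage $100,000 < $400,000 → not met
3. staff background re-check 1034 days ago vs limit 730 → not met
4. emergency drill 368 days ago vs limit 365 → not met
5. condition 'operates past 7 p.m.' holds; lead-paint assessment 48 days ago vs limit 45 → not met
6. condition 'transports children' holds; daily sign-in log present → met
7. condition 'serves infants under 12 months' holds; playground equipment inspection 550 days ago vs limit 540 → not met
8. fire-safety inspection 282 days ago vs limit 270 → not met
9. abuse-and-molestation coverage $625,000 < $750,000 → not met
Not met: 2, 3, 4, 5, 7, 8, 9

2, 3, 4, 5, 7, 8, 9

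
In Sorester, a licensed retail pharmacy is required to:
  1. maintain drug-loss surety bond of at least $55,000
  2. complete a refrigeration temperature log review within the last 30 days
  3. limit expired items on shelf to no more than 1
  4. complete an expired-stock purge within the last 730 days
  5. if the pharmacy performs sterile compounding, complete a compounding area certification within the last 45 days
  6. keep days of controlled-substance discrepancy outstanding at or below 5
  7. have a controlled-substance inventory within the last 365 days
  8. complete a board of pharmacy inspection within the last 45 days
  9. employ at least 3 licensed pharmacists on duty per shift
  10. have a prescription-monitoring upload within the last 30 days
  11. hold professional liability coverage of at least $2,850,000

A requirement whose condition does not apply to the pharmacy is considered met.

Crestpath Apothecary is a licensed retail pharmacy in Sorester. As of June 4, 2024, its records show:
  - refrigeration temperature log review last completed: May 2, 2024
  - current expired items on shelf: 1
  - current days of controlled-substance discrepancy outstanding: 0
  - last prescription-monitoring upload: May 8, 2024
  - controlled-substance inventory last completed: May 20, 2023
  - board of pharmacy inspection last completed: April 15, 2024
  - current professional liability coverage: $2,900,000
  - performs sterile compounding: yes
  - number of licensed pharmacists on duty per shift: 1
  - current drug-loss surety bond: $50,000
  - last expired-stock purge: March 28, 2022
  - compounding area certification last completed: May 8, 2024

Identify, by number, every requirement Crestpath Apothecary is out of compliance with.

1, 2, 4, 7, 8, 9

1. drug-loss surety bond $50,000 < $55,000 → not met
2. refrigeration temperature log review 33 days ago vs limit 30 → not met
3. expired items on shelf 1 ≤ 1 → met
4. expired-stock purge 799 days ago vs limit 730 → not met
5. condition 'performs sterile compounding' holds; compounding area certification 27 days ago vs limit 45 → met
6. days of controlled-substance discrepancy outstanding 0 ≤ 5 → met
7. controlled-substance inventory 381 days ago vs limit 365 → not met
8. board of pharmacy inspection 50 days ago vs limit 45 → not met
9. licensed pharmacists on duty per shift 1 < 3 → not met
10. prescription-monitoring upload 27 days ago vs limit 30 → met
11. professional liability coverage $2,900,000 ≥ $2,850,000 → met
Not met: 1, 2, 4, 7, 8, 9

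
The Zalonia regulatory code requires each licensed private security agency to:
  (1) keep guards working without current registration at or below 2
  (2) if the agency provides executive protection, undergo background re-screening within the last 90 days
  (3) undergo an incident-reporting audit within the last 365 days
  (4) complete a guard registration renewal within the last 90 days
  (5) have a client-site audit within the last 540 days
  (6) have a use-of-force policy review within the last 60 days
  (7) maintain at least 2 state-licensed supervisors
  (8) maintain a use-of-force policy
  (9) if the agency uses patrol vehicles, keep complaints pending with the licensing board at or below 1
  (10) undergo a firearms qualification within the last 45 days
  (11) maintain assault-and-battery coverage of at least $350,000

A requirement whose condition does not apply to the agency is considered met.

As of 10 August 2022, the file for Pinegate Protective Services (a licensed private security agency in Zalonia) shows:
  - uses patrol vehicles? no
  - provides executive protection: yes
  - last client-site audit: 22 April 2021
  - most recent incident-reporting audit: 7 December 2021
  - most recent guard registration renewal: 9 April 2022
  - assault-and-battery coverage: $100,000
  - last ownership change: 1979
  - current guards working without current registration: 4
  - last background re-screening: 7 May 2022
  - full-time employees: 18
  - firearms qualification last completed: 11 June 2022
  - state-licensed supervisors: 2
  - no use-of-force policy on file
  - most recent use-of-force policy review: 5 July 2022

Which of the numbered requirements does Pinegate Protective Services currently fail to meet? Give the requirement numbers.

1, 2, 4, 8, 10, 11

1. guards working without current registration 4 > 2 → not met
2. condition 'provides executive protection' holds; background re-screening 95 days ago vs limit 90 → not met
3. incident-reporting audit 246 days ago vs limit 365 → met
4. guard registration renewal 123 days ago vs limit 90 → not met
5. client-site audit 475 days ago vs limit 540 → met
6. use-of-force policy review 36 days ago vs limit 60 → met
7. state-licensed supervisors 2 ≥ 2 → met
8. use-of-force policy absent → not met
9. condition 'uses patrol vehicles' does not hold → requirement n/a → met
10. firearms qualification 60 days ago vs limit 45 → not met
11. assault-and-battery coverage $100,000 < $350,000 → not met
Not met: 1, 2, 4, 8, 10, 11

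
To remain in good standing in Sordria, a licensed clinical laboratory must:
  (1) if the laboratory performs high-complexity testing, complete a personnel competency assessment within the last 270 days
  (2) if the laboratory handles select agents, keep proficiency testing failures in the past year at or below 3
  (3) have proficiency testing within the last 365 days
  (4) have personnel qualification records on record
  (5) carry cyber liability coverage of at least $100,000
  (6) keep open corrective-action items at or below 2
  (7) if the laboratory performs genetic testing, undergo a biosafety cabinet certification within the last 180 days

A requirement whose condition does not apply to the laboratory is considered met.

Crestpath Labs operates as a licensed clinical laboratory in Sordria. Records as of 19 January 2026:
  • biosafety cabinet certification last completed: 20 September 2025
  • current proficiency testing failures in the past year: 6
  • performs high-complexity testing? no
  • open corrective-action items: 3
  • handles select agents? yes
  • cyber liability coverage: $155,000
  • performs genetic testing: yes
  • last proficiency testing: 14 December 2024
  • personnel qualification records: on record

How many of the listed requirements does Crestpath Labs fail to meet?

3

1. condition 'performs high-complexity testing' does not hold → requirement n/a → met
2. condition 'handles select agents' holds; proficiency testing failures in the past year 6 > 3 → not met
3. proficiency testing 401 days ago vs limit 365 → not met
4. personnel qualification records present → met
5. cyber liability coverage $155,000 ≥ $100,000 → met
6. open corrective-action items 3 > 2 → not met
7. condition 'performs genetic testing' holds; biosafety cabinet certification 121 days ago vs limit 180 → met
Not met: 3 of 7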